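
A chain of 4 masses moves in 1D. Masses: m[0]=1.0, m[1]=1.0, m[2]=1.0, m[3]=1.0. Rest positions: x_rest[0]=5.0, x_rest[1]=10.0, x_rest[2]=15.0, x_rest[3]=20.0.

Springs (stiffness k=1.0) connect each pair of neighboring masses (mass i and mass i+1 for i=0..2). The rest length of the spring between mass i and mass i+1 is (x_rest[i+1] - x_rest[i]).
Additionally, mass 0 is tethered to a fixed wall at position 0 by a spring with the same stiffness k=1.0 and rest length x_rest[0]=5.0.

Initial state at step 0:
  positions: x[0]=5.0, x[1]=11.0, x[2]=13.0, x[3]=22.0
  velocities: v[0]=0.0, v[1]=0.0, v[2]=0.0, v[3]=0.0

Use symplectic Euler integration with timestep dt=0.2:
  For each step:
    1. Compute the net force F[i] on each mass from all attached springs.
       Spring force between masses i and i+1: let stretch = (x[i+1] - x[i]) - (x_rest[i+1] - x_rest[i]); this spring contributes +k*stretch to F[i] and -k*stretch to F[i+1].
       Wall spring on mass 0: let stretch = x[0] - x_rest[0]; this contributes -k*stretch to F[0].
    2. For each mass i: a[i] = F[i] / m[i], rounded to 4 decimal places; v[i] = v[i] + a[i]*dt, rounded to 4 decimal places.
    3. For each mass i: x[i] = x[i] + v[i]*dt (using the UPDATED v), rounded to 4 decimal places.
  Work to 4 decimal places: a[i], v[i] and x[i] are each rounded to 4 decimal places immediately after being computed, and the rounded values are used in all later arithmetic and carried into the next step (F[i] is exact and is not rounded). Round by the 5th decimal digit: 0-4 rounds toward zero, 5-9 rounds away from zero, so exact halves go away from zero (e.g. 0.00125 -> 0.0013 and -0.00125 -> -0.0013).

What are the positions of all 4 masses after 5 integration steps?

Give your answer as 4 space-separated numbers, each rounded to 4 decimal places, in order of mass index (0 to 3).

Answer: 5.3116 9.3935 16.0899 20.1592

Derivation:
Step 0: x=[5.0000 11.0000 13.0000 22.0000] v=[0.0000 0.0000 0.0000 0.0000]
Step 1: x=[5.0400 10.8400 13.2800 21.8400] v=[0.2000 -0.8000 1.4000 -0.8000]
Step 2: x=[5.1104 10.5456 13.8048 21.5376] v=[0.3520 -1.4720 2.6240 -1.5120]
Step 3: x=[5.1938 10.1642 14.5085 21.1259] v=[0.4170 -1.9072 3.5187 -2.0586]
Step 4: x=[5.2683 9.7577 15.3032 20.6495] v=[0.3723 -2.0324 3.9733 -2.3821]
Step 5: x=[5.3116 9.3935 16.0899 20.1592] v=[0.2165 -1.8212 3.9335 -2.4514]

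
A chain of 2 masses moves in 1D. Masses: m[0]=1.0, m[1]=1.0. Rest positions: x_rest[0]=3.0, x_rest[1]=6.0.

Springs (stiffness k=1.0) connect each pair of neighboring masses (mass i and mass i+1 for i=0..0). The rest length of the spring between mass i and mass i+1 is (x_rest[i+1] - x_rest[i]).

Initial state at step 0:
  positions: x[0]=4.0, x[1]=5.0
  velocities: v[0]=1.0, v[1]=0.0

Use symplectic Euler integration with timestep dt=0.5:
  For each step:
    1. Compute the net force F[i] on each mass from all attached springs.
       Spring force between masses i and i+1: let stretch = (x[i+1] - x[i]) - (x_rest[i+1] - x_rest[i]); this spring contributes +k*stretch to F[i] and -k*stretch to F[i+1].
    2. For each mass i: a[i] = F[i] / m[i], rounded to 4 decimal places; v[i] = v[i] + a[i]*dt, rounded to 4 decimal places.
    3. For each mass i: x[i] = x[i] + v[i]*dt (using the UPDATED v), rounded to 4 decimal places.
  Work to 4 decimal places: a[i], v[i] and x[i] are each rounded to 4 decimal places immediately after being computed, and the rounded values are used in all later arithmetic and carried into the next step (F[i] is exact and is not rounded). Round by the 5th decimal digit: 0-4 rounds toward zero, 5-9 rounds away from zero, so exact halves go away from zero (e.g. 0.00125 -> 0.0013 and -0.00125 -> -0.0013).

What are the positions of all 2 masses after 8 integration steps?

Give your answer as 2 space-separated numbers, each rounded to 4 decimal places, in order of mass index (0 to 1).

Step 0: x=[4.0000 5.0000] v=[1.0000 0.0000]
Step 1: x=[4.0000 5.5000] v=[0.0000 1.0000]
Step 2: x=[3.6250 6.3750] v=[-0.7500 1.7500]
Step 3: x=[3.1875 7.3125] v=[-0.8750 1.8750]
Step 4: x=[3.0313 7.9688] v=[-0.3125 1.3125]
Step 5: x=[3.3595 8.1407] v=[0.6563 0.3438]
Step 6: x=[4.1330 7.8673] v=[1.5469 -0.5468]
Step 7: x=[5.0901 7.4103] v=[1.9141 -0.9140]
Step 8: x=[5.8772 7.1233] v=[1.5742 -0.5741]

Answer: 5.8772 7.1233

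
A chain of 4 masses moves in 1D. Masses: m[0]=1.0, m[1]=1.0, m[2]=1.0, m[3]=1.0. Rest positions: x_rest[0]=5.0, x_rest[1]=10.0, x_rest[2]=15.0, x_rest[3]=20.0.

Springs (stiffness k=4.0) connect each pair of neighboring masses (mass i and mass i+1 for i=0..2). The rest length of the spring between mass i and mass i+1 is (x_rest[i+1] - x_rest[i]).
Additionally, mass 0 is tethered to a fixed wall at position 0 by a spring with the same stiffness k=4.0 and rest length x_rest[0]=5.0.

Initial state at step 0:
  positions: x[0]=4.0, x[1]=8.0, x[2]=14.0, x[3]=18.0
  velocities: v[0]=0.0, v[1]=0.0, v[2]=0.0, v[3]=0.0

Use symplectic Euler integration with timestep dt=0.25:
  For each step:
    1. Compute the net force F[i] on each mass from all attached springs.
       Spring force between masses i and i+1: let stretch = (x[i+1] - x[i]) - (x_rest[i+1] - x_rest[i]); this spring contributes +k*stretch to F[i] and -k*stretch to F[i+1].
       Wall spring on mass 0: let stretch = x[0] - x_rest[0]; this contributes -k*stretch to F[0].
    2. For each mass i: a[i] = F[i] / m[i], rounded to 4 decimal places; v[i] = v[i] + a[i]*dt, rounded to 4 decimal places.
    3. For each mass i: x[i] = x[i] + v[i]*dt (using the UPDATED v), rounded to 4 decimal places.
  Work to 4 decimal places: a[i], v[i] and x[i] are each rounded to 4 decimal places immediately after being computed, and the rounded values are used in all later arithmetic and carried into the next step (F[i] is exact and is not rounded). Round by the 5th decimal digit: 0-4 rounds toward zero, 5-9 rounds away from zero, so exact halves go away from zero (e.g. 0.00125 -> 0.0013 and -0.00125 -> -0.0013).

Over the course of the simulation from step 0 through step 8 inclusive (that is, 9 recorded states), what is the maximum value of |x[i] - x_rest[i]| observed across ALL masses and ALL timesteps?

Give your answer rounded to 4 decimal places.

Step 0: x=[4.0000 8.0000 14.0000 18.0000] v=[0.0000 0.0000 0.0000 0.0000]
Step 1: x=[4.0000 8.5000 13.5000 18.2500] v=[0.0000 2.0000 -2.0000 1.0000]
Step 2: x=[4.1250 9.1250 12.9375 18.5625] v=[0.5000 2.5000 -2.2500 1.2500]
Step 3: x=[4.4688 9.4531 12.8281 18.7188] v=[1.3750 1.3125 -0.4375 0.6250]
Step 4: x=[4.9414 9.3789 13.3477 18.6524] v=[1.8905 -0.2968 2.0782 -0.2657]
Step 5: x=[5.2881 9.1875 14.2012 18.5098] v=[1.3866 -0.7655 3.4141 -0.5704]
Step 6: x=[5.2876 9.2747 14.8785 18.5401] v=[-0.0021 0.3488 2.7090 0.1210]
Step 7: x=[4.9620 9.7661 15.0702 18.9050] v=[-1.3026 1.9655 0.7668 1.4594]
Step 8: x=[4.5969 10.3825 14.8946 19.5612] v=[-1.4605 2.4655 -0.7025 2.6246]
Max displacement = 2.1719

Answer: 2.1719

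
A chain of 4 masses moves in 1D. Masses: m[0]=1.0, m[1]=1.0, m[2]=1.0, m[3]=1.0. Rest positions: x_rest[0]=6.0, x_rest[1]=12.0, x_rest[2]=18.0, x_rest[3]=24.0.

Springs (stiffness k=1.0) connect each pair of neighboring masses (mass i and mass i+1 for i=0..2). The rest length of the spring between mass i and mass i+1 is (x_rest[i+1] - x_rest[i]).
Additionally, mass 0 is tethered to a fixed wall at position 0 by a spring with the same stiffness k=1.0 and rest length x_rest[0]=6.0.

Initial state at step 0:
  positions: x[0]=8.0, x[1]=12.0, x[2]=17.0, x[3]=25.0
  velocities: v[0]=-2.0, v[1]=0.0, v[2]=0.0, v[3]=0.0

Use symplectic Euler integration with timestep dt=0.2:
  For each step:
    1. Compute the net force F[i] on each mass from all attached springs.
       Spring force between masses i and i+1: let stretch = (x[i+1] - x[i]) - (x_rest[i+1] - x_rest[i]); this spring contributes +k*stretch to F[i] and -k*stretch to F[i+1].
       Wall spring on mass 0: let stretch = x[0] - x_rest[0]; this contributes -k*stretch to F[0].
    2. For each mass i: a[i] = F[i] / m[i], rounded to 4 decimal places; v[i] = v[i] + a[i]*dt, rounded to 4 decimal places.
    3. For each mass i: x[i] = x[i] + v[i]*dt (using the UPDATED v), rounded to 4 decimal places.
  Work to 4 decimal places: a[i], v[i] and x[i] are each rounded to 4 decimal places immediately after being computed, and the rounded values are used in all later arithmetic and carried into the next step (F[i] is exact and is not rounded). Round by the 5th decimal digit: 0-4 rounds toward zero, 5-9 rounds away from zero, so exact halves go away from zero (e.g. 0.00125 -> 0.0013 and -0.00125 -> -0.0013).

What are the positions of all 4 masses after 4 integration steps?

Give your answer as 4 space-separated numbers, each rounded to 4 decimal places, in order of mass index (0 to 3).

Step 0: x=[8.0000 12.0000 17.0000 25.0000] v=[-2.0000 0.0000 0.0000 0.0000]
Step 1: x=[7.4400 12.0400 17.1200 24.9200] v=[-2.8000 0.2000 0.6000 -0.4000]
Step 2: x=[6.7664 12.0992 17.3488 24.7680] v=[-3.3680 0.2960 1.1440 -0.7600]
Step 3: x=[6.0355 12.1551 17.6644 24.5592] v=[-3.6547 0.2794 1.5779 -1.0438]
Step 4: x=[5.3079 12.1866 18.0354 24.3146] v=[-3.6379 0.1573 1.8550 -1.2228]

Answer: 5.3079 12.1866 18.0354 24.3146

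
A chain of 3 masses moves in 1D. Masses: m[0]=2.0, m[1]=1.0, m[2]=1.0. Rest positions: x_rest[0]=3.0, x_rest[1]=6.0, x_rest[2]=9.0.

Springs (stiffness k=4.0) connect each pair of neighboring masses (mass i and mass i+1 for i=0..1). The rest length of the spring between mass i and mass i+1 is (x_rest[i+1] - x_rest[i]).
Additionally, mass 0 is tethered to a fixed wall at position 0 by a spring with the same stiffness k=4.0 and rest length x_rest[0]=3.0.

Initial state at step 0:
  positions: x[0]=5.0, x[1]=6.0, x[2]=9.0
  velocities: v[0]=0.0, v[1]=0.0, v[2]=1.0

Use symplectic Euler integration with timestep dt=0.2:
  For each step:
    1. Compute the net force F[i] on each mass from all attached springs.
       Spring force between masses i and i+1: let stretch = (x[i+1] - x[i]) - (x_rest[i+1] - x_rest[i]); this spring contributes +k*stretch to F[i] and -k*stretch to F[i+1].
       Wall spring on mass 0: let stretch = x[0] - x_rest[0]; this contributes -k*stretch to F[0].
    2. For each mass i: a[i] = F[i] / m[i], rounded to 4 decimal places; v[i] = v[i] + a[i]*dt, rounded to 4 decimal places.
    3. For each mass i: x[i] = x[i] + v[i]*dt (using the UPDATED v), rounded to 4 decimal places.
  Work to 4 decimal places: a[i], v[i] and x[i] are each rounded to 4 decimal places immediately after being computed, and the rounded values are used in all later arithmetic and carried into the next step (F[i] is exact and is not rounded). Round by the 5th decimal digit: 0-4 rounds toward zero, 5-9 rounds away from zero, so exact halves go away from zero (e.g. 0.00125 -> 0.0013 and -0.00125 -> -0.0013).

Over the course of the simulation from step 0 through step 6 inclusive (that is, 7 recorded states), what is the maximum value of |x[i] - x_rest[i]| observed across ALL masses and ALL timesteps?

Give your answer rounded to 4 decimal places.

Answer: 2.0110

Derivation:
Step 0: x=[5.0000 6.0000 9.0000] v=[0.0000 0.0000 1.0000]
Step 1: x=[4.6800 6.3200 9.2000] v=[-1.6000 1.6000 1.0000]
Step 2: x=[4.1168 6.8384 9.4192] v=[-2.8160 2.5920 1.0960]
Step 3: x=[3.4420 7.3343 9.7055] v=[-3.3741 2.4794 1.4314]
Step 4: x=[2.8032 7.5868 10.0924] v=[-3.1940 1.2625 1.9344]
Step 5: x=[2.3228 7.4748 10.5584] v=[-2.4018 -0.5599 2.3299]
Step 6: x=[2.0688 7.0319 11.0110] v=[-1.2701 -2.2146 2.2630]
Max displacement = 2.0110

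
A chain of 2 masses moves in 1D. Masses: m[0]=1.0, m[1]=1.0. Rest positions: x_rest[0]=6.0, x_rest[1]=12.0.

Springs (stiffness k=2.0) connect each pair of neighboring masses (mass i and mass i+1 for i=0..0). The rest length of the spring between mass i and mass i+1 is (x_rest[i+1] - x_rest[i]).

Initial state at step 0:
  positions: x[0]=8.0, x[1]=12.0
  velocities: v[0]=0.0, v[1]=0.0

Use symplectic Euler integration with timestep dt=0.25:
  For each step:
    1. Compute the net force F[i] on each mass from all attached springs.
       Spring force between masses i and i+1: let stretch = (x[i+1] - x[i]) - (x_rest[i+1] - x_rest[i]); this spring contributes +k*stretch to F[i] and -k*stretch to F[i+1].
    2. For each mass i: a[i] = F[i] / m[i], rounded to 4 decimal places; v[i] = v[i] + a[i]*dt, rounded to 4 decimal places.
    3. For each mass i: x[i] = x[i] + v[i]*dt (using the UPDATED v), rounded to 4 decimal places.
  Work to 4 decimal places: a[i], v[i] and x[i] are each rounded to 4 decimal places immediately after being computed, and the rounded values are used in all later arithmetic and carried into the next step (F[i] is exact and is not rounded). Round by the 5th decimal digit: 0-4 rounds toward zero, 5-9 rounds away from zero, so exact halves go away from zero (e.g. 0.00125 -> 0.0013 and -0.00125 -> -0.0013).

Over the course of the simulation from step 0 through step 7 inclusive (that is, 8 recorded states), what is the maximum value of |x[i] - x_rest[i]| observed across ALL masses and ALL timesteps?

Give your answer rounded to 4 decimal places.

Answer: 2.0223

Derivation:
Step 0: x=[8.0000 12.0000] v=[0.0000 0.0000]
Step 1: x=[7.7500 12.2500] v=[-1.0000 1.0000]
Step 2: x=[7.3125 12.6875] v=[-1.7500 1.7500]
Step 3: x=[6.7969 13.2031] v=[-2.0625 2.0625]
Step 4: x=[6.3321 13.6680] v=[-1.8594 1.8594]
Step 5: x=[6.0342 13.9659] v=[-1.1915 1.1915]
Step 6: x=[5.9778 14.0223] v=[-0.2257 0.2257]
Step 7: x=[6.1770 13.8232] v=[0.7966 -0.7966]
Max displacement = 2.0223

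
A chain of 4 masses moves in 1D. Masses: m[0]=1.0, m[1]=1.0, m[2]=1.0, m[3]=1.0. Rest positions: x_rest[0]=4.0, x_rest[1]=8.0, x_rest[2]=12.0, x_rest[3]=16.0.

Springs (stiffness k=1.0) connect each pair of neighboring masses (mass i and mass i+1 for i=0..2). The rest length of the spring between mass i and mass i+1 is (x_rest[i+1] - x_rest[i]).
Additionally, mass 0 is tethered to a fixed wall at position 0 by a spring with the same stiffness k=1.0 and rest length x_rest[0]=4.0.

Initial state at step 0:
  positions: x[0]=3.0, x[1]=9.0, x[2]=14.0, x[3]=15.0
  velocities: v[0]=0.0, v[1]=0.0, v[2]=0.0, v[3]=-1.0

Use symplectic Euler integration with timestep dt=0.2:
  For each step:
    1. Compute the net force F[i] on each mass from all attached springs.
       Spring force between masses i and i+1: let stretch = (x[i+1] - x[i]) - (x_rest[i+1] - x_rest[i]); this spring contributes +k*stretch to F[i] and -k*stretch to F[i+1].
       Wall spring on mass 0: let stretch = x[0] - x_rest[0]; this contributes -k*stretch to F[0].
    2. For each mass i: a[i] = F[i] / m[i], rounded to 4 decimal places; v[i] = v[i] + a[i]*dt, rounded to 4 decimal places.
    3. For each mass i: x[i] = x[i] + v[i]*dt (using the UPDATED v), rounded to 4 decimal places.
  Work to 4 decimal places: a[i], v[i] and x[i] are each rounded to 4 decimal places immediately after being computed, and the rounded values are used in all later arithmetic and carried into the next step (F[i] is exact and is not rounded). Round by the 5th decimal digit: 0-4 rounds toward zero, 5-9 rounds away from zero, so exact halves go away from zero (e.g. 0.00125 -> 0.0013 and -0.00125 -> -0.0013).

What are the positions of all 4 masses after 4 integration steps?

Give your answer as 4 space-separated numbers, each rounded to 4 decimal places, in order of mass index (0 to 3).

Answer: 4.0387 8.6225 12.5542 15.3157

Derivation:
Step 0: x=[3.0000 9.0000 14.0000 15.0000] v=[0.0000 0.0000 0.0000 -1.0000]
Step 1: x=[3.1200 8.9600 13.8400 14.9200] v=[0.6000 -0.2000 -0.8000 -0.4000]
Step 2: x=[3.3488 8.8816 13.5280 14.9568] v=[1.1440 -0.3920 -1.5600 0.1840]
Step 3: x=[3.6650 8.7677 13.0873 15.0964] v=[1.5808 -0.5693 -2.2035 0.6982]
Step 4: x=[4.0387 8.6225 12.5542 15.3157] v=[1.8683 -0.7259 -2.6656 1.0964]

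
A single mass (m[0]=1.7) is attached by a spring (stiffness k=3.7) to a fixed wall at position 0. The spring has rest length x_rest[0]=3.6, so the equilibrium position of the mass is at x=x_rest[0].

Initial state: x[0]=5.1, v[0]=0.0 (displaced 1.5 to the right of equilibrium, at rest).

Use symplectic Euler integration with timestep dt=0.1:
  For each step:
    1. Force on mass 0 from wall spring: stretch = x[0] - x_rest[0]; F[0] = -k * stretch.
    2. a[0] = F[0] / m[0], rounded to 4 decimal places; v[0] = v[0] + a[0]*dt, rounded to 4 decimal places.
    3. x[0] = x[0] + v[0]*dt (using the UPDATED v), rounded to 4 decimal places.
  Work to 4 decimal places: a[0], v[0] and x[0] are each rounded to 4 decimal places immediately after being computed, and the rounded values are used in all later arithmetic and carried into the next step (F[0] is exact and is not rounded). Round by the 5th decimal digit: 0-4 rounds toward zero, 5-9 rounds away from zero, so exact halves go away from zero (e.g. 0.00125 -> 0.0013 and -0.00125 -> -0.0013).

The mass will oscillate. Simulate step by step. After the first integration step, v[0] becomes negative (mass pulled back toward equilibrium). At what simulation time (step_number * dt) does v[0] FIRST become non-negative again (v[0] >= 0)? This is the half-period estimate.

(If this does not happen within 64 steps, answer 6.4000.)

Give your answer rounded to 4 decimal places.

Step 0: x=[5.1000] v=[0.0000]
Step 1: x=[5.0674] v=[-0.3265]
Step 2: x=[5.0028] v=[-0.6459]
Step 3: x=[4.9077] v=[-0.9512]
Step 4: x=[4.7841] v=[-1.2358]
Step 5: x=[4.6348] v=[-1.4935]
Step 6: x=[4.4629] v=[-1.7187]
Step 7: x=[4.2723] v=[-1.9065]
Step 8: x=[4.0670] v=[-2.0528]
Step 9: x=[3.8516] v=[-2.1544]
Step 10: x=[3.6307] v=[-2.2092]
Step 11: x=[3.4091] v=[-2.2159]
Step 12: x=[3.1917] v=[-2.1744]
Step 13: x=[2.9832] v=[-2.0855]
Step 14: x=[2.7881] v=[-1.9513]
Step 15: x=[2.6106] v=[-1.7746]
Step 16: x=[2.4547] v=[-1.5593]
Step 17: x=[2.3237] v=[-1.3100]
Step 18: x=[2.2205] v=[-1.0322]
Step 19: x=[2.1473] v=[-0.7320]
Step 20: x=[2.1057] v=[-0.4158]
Step 21: x=[2.0966] v=[-0.0906]
Step 22: x=[2.1203] v=[0.2366]
First v>=0 after going negative at step 22, time=2.2000

Answer: 2.2000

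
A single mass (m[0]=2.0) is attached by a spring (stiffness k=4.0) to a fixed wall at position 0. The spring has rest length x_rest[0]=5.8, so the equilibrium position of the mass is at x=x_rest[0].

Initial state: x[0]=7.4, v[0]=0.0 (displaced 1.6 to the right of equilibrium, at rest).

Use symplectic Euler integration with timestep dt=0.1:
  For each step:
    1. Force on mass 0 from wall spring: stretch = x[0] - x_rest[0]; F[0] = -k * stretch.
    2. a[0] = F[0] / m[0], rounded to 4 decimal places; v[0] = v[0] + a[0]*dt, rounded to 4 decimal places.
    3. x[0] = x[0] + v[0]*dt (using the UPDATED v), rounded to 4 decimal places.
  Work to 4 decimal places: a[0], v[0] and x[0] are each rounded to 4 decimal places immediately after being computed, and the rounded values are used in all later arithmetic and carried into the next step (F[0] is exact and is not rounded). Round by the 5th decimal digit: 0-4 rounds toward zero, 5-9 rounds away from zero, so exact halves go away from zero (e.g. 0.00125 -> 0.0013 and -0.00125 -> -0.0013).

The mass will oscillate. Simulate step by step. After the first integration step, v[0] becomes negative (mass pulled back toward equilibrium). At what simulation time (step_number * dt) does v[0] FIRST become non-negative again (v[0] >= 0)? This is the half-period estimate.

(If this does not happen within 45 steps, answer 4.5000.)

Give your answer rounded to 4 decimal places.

Answer: 2.3000

Derivation:
Step 0: x=[7.4000] v=[0.0000]
Step 1: x=[7.3680] v=[-0.3200]
Step 2: x=[7.3046] v=[-0.6336]
Step 3: x=[7.2112] v=[-0.9345]
Step 4: x=[7.0895] v=[-1.2167]
Step 5: x=[6.9420] v=[-1.4746]
Step 6: x=[6.7717] v=[-1.7030]
Step 7: x=[6.5820] v=[-1.8973]
Step 8: x=[6.3766] v=[-2.0537]
Step 9: x=[6.1597] v=[-2.1690]
Step 10: x=[5.9356] v=[-2.2409]
Step 11: x=[5.7088] v=[-2.2680]
Step 12: x=[5.4838] v=[-2.2498]
Step 13: x=[5.2651] v=[-2.1866]
Step 14: x=[5.0571] v=[-2.0796]
Step 15: x=[4.8640] v=[-1.9310]
Step 16: x=[4.6896] v=[-1.7438]
Step 17: x=[4.5374] v=[-1.5217]
Step 18: x=[4.4105] v=[-1.2692]
Step 19: x=[4.3114] v=[-0.9913]
Step 20: x=[4.2420] v=[-0.6936]
Step 21: x=[4.2038] v=[-0.3820]
Step 22: x=[4.1975] v=[-0.0628]
Step 23: x=[4.2233] v=[0.2577]
First v>=0 after going negative at step 23, time=2.3000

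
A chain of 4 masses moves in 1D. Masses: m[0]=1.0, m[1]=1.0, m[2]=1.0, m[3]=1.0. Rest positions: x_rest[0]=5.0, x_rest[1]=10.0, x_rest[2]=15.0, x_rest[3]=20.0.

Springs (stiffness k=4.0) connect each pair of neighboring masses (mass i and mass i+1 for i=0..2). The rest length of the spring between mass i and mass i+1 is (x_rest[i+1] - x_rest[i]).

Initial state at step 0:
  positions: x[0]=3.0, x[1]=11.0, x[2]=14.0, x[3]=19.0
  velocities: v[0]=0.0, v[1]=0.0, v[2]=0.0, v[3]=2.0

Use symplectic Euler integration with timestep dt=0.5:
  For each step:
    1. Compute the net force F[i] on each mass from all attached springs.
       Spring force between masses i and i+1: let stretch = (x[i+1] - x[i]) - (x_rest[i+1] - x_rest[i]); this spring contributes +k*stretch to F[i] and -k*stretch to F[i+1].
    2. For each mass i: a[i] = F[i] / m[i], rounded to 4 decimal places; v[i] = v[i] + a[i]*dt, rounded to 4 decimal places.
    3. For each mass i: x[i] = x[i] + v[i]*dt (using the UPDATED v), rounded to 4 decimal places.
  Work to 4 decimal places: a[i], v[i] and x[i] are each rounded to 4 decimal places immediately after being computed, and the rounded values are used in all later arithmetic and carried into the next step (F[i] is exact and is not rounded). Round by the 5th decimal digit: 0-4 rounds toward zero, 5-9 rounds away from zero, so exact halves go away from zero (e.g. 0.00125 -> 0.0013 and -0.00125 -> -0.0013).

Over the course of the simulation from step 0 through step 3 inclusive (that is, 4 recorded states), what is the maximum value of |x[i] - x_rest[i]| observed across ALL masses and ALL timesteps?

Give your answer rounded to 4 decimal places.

Step 0: x=[3.0000 11.0000 14.0000 19.0000] v=[0.0000 0.0000 0.0000 2.0000]
Step 1: x=[6.0000 6.0000 16.0000 20.0000] v=[6.0000 -10.0000 4.0000 2.0000]
Step 2: x=[4.0000 11.0000 12.0000 22.0000] v=[-4.0000 10.0000 -8.0000 4.0000]
Step 3: x=[4.0000 10.0000 17.0000 19.0000] v=[0.0000 -2.0000 10.0000 -6.0000]
Max displacement = 4.0000

Answer: 4.0000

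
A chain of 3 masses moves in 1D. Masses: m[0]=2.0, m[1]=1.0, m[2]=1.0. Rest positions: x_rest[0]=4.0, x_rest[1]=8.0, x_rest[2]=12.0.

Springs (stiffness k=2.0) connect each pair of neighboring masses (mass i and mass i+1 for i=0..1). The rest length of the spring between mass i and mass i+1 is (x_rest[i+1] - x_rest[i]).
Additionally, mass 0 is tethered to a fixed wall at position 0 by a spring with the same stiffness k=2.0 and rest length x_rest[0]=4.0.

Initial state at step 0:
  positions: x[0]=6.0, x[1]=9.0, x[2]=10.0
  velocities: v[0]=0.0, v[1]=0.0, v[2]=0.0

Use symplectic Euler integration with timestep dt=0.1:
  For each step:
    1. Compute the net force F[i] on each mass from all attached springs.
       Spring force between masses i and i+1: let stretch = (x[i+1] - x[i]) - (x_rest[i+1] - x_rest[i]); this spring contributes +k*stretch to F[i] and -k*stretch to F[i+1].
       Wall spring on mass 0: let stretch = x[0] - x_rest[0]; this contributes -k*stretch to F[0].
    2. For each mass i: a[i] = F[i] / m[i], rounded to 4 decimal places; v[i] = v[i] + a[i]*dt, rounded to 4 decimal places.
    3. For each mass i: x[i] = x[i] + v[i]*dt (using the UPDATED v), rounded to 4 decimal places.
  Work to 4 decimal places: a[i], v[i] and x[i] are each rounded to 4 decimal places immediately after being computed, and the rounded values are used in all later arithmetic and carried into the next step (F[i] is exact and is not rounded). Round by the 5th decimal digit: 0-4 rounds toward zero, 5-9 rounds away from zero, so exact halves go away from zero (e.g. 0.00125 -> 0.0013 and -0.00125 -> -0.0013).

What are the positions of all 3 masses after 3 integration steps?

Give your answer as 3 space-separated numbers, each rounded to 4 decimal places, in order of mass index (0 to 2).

Step 0: x=[6.0000 9.0000 10.0000] v=[0.0000 0.0000 0.0000]
Step 1: x=[5.9700 8.9600 10.0600] v=[-0.3000 -0.4000 0.6000]
Step 2: x=[5.9102 8.8822 10.1780] v=[-0.5980 -0.7780 1.1800]
Step 3: x=[5.8210 8.7709 10.3501] v=[-0.8918 -1.1132 1.7208]

Answer: 5.8210 8.7709 10.3501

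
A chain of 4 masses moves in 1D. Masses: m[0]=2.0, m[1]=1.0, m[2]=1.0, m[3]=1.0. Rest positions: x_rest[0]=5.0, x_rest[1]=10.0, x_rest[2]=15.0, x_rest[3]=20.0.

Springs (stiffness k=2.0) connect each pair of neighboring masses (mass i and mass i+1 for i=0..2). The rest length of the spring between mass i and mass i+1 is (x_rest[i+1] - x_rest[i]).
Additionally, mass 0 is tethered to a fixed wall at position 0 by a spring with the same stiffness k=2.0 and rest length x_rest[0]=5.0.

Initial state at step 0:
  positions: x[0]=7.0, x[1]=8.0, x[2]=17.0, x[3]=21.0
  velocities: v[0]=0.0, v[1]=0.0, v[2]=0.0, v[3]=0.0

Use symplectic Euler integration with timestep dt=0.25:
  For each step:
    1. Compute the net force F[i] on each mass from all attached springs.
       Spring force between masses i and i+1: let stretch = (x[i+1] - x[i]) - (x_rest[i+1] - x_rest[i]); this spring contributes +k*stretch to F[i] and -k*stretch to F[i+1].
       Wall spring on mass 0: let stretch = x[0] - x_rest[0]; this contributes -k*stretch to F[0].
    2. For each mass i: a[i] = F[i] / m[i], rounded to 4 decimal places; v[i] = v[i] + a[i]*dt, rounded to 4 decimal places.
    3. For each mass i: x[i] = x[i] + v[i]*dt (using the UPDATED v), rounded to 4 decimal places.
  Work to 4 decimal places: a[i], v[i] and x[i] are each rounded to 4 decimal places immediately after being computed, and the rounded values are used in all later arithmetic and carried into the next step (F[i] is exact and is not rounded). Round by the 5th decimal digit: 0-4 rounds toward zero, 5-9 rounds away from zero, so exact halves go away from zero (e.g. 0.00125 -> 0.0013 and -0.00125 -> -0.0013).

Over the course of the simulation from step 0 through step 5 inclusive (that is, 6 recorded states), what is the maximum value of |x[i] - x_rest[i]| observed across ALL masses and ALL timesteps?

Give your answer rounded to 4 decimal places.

Answer: 3.4288

Derivation:
Step 0: x=[7.0000 8.0000 17.0000 21.0000] v=[0.0000 0.0000 0.0000 0.0000]
Step 1: x=[6.6250 9.0000 16.3750 21.1250] v=[-1.5000 4.0000 -2.5000 0.5000]
Step 2: x=[5.9844 10.6250 15.4219 21.2813] v=[-2.5625 6.5000 -3.8125 0.6250]
Step 3: x=[5.2598 12.2696 14.6016 21.3301] v=[-2.8985 6.5782 -3.2813 0.1953]
Step 4: x=[4.6446 13.3294 14.3308 21.1629] v=[-2.4610 4.2393 -1.0831 -0.6690]
Step 5: x=[4.2819 13.4288 14.7889 20.7666] v=[-1.4510 0.3976 1.8323 -1.5851]
Max displacement = 3.4288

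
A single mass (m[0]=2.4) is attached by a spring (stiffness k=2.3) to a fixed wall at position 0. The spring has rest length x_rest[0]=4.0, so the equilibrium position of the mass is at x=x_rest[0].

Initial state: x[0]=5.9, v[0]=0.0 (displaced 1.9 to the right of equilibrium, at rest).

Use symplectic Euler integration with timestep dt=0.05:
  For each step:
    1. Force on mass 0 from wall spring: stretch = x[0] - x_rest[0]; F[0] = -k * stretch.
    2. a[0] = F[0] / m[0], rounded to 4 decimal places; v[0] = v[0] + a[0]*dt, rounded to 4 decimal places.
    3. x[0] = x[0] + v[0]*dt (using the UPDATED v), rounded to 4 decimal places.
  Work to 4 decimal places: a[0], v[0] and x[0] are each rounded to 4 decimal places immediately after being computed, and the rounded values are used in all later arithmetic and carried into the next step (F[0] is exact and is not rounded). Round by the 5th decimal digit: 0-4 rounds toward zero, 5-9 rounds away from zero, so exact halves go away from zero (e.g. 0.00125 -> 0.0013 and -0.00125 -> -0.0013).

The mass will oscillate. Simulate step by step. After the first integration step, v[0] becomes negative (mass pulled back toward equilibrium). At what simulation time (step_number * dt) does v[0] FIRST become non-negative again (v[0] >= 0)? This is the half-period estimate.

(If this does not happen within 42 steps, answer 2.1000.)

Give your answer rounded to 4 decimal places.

Step 0: x=[5.9000] v=[0.0000]
Step 1: x=[5.8955] v=[-0.0910]
Step 2: x=[5.8864] v=[-0.1818]
Step 3: x=[5.8728] v=[-0.2722]
Step 4: x=[5.8547] v=[-0.3619]
Step 5: x=[5.8322] v=[-0.4508]
Step 6: x=[5.8053] v=[-0.5386]
Step 7: x=[5.7740] v=[-0.6251]
Step 8: x=[5.7385] v=[-0.7101]
Step 9: x=[5.6988] v=[-0.7934]
Step 10: x=[5.6551] v=[-0.8748]
Step 11: x=[5.6074] v=[-0.9541]
Step 12: x=[5.5558] v=[-1.0311]
Step 13: x=[5.5005] v=[-1.1057]
Step 14: x=[5.4416] v=[-1.1776]
Step 15: x=[5.3793] v=[-1.2467]
Step 16: x=[5.3137] v=[-1.3128]
Step 17: x=[5.2449] v=[-1.3758]
Step 18: x=[5.1731] v=[-1.4355]
Step 19: x=[5.0985] v=[-1.4917]
Step 20: x=[5.0213] v=[-1.5443]
Step 21: x=[4.9416] v=[-1.5932]
Step 22: x=[4.8597] v=[-1.6383]
Step 23: x=[4.7757] v=[-1.6795]
Step 24: x=[4.6899] v=[-1.7167]
Step 25: x=[4.6024] v=[-1.7498]
Step 26: x=[4.5135] v=[-1.7787]
Step 27: x=[4.4233] v=[-1.8033]
Step 28: x=[4.3321] v=[-1.8236]
Step 29: x=[4.2401] v=[-1.8395]
Step 30: x=[4.1476] v=[-1.8510]
Step 31: x=[4.0547] v=[-1.8581]
Step 32: x=[3.9617] v=[-1.8607]
Step 33: x=[3.8688] v=[-1.8589]
Step 34: x=[3.7762] v=[-1.8526]
Step 35: x=[3.6841] v=[-1.8419]
Step 36: x=[3.5928] v=[-1.8268]
Step 37: x=[3.5024] v=[-1.8073]
Step 38: x=[3.4132] v=[-1.7835]
Step 39: x=[3.3254] v=[-1.7554]
Step 40: x=[3.2392] v=[-1.7231]
Step 41: x=[3.1549] v=[-1.6866]
Step 42: x=[3.0726] v=[-1.6461]
v[0] did not become non-negative within 42 steps; using fallback time=2.1000

Answer: 2.1000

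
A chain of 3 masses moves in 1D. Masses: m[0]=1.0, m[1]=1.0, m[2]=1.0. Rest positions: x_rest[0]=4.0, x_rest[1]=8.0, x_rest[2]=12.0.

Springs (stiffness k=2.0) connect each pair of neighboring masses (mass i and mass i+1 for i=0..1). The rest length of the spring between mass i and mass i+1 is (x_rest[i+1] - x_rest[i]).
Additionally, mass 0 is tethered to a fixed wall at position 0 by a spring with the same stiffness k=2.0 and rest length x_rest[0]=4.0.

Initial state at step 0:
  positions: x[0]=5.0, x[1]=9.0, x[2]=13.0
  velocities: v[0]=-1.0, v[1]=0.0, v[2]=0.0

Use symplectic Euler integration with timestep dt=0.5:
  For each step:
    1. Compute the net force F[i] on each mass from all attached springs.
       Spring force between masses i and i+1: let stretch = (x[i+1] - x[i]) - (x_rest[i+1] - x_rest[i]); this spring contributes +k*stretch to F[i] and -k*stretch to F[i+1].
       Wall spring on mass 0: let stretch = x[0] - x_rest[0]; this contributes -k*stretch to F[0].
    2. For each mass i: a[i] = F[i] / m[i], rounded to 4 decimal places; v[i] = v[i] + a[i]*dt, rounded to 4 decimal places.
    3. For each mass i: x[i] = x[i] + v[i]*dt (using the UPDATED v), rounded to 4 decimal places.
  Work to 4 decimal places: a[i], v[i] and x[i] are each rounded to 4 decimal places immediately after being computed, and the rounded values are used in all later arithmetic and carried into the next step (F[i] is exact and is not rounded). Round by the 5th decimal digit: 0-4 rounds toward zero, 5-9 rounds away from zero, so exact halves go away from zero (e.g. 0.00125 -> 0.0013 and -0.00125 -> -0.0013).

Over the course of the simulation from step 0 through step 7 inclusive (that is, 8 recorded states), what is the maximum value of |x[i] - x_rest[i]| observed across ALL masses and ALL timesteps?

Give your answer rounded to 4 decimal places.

Step 0: x=[5.0000 9.0000 13.0000] v=[-1.0000 0.0000 0.0000]
Step 1: x=[4.0000 9.0000 13.0000] v=[-2.0000 0.0000 0.0000]
Step 2: x=[3.5000 8.5000 13.0000] v=[-1.0000 -1.0000 0.0000]
Step 3: x=[3.7500 7.7500 12.7500] v=[0.5000 -1.5000 -0.5000]
Step 4: x=[4.1250 7.5000 12.0000] v=[0.7500 -0.5000 -1.5000]
Step 5: x=[4.1250 7.8125 11.0000] v=[0.0000 0.6250 -2.0000]
Step 6: x=[3.9063 7.8750 10.4063] v=[-0.4375 0.1250 -1.1875]
Step 7: x=[3.7188 7.2188 10.5469] v=[-0.3751 -1.3124 0.2812]
Max displacement = 1.5937

Answer: 1.5937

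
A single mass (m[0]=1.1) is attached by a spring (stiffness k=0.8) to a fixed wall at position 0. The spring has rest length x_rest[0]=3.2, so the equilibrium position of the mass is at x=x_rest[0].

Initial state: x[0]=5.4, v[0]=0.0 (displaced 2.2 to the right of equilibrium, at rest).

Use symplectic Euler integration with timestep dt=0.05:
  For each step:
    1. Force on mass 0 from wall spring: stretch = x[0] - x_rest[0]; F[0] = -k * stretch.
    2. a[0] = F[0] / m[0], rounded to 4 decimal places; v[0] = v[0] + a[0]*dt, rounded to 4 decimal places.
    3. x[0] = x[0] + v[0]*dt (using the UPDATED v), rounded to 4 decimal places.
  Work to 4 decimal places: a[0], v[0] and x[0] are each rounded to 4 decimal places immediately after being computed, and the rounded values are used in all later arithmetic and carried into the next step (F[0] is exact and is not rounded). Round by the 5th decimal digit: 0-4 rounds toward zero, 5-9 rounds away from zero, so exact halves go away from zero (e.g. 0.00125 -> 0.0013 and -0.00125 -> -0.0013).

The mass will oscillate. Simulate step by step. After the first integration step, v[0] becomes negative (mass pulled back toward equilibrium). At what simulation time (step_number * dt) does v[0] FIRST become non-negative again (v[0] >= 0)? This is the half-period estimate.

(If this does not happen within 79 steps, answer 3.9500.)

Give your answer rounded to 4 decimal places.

Step 0: x=[5.4000] v=[0.0000]
Step 1: x=[5.3960] v=[-0.0800]
Step 2: x=[5.3880] v=[-0.1599]
Step 3: x=[5.3760] v=[-0.2395]
Step 4: x=[5.3601] v=[-0.3186]
Step 5: x=[5.3402] v=[-0.3972]
Step 6: x=[5.3165] v=[-0.4750]
Step 7: x=[5.2889] v=[-0.5520]
Step 8: x=[5.2575] v=[-0.6280]
Step 9: x=[5.2224] v=[-0.7028]
Step 10: x=[5.1836] v=[-0.7763]
Step 11: x=[5.1412] v=[-0.8484]
Step 12: x=[5.0953] v=[-0.9190]
Step 13: x=[5.0459] v=[-0.9879]
Step 14: x=[4.9932] v=[-1.0550]
Step 15: x=[4.9372] v=[-1.1202]
Step 16: x=[4.8780] v=[-1.1834]
Step 17: x=[4.8158] v=[-1.2444]
Step 18: x=[4.7506] v=[-1.3032]
Step 19: x=[4.6826] v=[-1.3596]
Step 20: x=[4.6119] v=[-1.4135]
Step 21: x=[4.5387] v=[-1.4648]
Step 22: x=[4.4630] v=[-1.5135]
Step 23: x=[4.3850] v=[-1.5594]
Step 24: x=[4.3049] v=[-1.6025]
Step 25: x=[4.2228] v=[-1.6427]
Step 26: x=[4.1388] v=[-1.6799]
Step 27: x=[4.0531] v=[-1.7140]
Step 28: x=[3.9659] v=[-1.7450]
Step 29: x=[3.8773] v=[-1.7729]
Step 30: x=[3.7874] v=[-1.7975]
Step 31: x=[3.6965] v=[-1.8189]
Step 32: x=[3.6047] v=[-1.8370]
Step 33: x=[3.5121] v=[-1.8517]
Step 34: x=[3.4189] v=[-1.8631]
Step 35: x=[3.3253] v=[-1.8711]
Step 36: x=[3.2315] v=[-1.8757]
Step 37: x=[3.1377] v=[-1.8768]
Step 38: x=[3.0440] v=[-1.8745]
Step 39: x=[2.9506] v=[-1.8688]
Step 40: x=[2.8576] v=[-1.8597]
Step 41: x=[2.7652] v=[-1.8473]
Step 42: x=[2.6736] v=[-1.8315]
Step 43: x=[2.5830] v=[-1.8124]
Step 44: x=[2.4935] v=[-1.7900]
Step 45: x=[2.4053] v=[-1.7643]
Step 46: x=[2.3185] v=[-1.7354]
Step 47: x=[2.2333] v=[-1.7033]
Step 48: x=[2.1499] v=[-1.6681]
Step 49: x=[2.0684] v=[-1.6299]
Step 50: x=[1.9890] v=[-1.5888]
Step 51: x=[1.9118] v=[-1.5448]
Step 52: x=[1.8369] v=[-1.4980]
Step 53: x=[1.7645] v=[-1.4484]
Step 54: x=[1.6947] v=[-1.3962]
Step 55: x=[1.6276] v=[-1.3415]
Step 56: x=[1.5634] v=[-1.2843]
Step 57: x=[1.5022] v=[-1.2248]
Step 58: x=[1.4440] v=[-1.1631]
Step 59: x=[1.3890] v=[-1.0992]
Step 60: x=[1.3373] v=[-1.0333]
Step 61: x=[1.2890] v=[-0.9656]
Step 62: x=[1.2442] v=[-0.8961]
Step 63: x=[1.2030] v=[-0.8250]
Step 64: x=[1.1654] v=[-0.7524]
Step 65: x=[1.1315] v=[-0.6784]
Step 66: x=[1.1013] v=[-0.6032]
Step 67: x=[1.0750] v=[-0.5269]
Step 68: x=[1.0525] v=[-0.4496]
Step 69: x=[1.0339] v=[-0.3715]
Step 70: x=[1.0193] v=[-0.2927]
Step 71: x=[1.0086] v=[-0.2134]
Step 72: x=[1.0019] v=[-0.1337]
Step 73: x=[0.9992] v=[-0.0538]
Step 74: x=[1.0005] v=[0.0262]
First v>=0 after going negative at step 74, time=3.7000

Answer: 3.7000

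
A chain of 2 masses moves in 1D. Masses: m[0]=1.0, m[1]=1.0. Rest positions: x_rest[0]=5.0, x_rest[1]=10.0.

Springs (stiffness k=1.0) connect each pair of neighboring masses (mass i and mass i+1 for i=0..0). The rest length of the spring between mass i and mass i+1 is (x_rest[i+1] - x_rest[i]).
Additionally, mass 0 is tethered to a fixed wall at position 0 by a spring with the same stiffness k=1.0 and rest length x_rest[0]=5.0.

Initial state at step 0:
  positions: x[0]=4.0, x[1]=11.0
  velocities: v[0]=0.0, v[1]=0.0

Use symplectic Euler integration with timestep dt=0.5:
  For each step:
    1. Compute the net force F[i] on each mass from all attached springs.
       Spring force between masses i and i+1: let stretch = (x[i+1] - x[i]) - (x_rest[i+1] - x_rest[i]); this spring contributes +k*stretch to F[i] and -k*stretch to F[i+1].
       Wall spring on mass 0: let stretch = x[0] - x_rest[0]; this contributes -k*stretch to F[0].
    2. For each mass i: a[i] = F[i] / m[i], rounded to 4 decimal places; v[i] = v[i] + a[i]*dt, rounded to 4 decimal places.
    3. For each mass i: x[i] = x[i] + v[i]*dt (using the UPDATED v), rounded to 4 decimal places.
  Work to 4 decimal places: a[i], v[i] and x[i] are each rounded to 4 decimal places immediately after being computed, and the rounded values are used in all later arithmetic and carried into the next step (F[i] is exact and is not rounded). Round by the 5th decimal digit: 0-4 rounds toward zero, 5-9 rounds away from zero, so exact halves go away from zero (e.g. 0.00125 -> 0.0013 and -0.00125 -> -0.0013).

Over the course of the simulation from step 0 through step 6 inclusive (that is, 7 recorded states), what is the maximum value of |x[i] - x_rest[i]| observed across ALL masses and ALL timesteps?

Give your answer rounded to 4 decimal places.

Answer: 1.3282

Derivation:
Step 0: x=[4.0000 11.0000] v=[0.0000 0.0000]
Step 1: x=[4.7500 10.5000] v=[1.5000 -1.0000]
Step 2: x=[5.7500 9.8125] v=[2.0000 -1.3750]
Step 3: x=[6.3282 9.3594] v=[1.1563 -0.9063]
Step 4: x=[6.0821 9.3985] v=[-0.4922 0.0781]
Step 5: x=[5.1446 9.8585] v=[-1.8751 0.9199]
Step 6: x=[4.0994 10.3900] v=[-2.0905 1.0630]
Max displacement = 1.3282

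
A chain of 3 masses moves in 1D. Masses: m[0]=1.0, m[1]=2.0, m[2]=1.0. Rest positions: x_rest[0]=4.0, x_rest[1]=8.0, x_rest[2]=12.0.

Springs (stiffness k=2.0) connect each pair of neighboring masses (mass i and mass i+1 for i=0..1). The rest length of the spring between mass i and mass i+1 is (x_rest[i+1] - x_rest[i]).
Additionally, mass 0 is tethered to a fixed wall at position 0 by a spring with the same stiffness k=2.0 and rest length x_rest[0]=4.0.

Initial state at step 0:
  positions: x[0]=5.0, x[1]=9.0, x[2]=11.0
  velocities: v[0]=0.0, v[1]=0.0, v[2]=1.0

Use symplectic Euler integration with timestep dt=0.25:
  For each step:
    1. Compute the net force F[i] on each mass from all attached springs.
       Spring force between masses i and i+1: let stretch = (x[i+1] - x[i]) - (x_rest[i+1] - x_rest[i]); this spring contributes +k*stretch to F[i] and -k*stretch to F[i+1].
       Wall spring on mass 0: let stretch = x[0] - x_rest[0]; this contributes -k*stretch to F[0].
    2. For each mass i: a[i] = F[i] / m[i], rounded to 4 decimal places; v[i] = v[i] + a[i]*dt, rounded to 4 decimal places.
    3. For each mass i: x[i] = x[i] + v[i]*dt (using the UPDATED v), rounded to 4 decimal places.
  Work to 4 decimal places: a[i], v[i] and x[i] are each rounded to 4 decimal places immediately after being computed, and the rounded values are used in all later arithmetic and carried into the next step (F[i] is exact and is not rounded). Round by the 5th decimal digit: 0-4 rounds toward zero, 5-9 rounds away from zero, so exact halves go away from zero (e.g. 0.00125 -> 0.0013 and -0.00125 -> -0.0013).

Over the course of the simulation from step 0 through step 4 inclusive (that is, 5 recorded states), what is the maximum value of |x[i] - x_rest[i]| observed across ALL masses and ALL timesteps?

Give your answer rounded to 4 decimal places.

Answer: 1.5782

Derivation:
Step 0: x=[5.0000 9.0000 11.0000] v=[0.0000 0.0000 1.0000]
Step 1: x=[4.8750 8.8750 11.5000] v=[-0.5000 -0.5000 2.0000]
Step 2: x=[4.6406 8.6641 12.1719] v=[-0.9375 -0.8438 2.6875]
Step 3: x=[4.3291 8.4209 12.9053] v=[-1.2461 -0.9727 2.9336]
Step 4: x=[3.9879 8.2023 13.5782] v=[-1.3648 -0.8746 2.6914]
Max displacement = 1.5782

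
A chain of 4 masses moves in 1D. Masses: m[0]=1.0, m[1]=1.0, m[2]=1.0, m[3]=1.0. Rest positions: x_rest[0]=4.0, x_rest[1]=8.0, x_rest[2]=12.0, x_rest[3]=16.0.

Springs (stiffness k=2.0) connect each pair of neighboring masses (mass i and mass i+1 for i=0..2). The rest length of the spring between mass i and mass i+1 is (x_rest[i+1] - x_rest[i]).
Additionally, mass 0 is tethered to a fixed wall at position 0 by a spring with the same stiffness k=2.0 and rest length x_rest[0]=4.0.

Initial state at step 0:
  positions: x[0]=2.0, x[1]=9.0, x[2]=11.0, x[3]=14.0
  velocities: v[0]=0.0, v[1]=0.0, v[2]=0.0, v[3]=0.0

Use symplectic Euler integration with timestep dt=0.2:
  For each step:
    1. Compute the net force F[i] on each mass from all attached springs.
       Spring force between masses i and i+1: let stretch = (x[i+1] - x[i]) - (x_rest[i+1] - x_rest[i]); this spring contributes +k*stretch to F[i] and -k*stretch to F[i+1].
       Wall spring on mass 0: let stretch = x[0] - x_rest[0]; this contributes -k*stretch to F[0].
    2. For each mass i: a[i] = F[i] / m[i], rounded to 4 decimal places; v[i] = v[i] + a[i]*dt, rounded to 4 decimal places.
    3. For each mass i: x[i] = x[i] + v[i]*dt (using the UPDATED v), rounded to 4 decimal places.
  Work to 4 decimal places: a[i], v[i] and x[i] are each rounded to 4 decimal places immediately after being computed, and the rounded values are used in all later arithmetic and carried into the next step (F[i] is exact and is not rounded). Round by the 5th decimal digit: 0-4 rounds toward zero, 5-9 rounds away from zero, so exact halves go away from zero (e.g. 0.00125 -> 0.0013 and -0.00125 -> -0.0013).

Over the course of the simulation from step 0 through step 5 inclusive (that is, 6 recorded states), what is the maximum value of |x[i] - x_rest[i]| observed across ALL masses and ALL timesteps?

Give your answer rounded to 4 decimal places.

Step 0: x=[2.0000 9.0000 11.0000 14.0000] v=[0.0000 0.0000 0.0000 0.0000]
Step 1: x=[2.4000 8.6000 11.0800 14.0800] v=[2.0000 -2.0000 0.4000 0.4000]
Step 2: x=[3.1040 7.9024 11.2016 14.2400] v=[3.5200 -3.4880 0.6080 0.8000]
Step 3: x=[3.9436 7.0849 11.3023 14.4769] v=[4.1978 -4.0877 0.5037 1.1846]
Step 4: x=[4.7190 6.3534 11.3196 14.7799] v=[3.8769 -3.6573 0.0866 1.5148]
Step 5: x=[5.2476 5.8885 11.2164 15.1260] v=[2.6431 -2.3246 -0.5158 1.7307]
Max displacement = 2.1115

Answer: 2.1115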